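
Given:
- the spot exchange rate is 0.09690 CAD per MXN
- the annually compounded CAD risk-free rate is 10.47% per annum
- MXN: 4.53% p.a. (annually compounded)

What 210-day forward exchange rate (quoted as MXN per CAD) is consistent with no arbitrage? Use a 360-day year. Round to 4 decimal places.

T = 210/360 years.
CAD accumulates by (1 + 0.1047)^(210/360) = 1.0598048.
Growth of 1 MXN over T: (1 + 0.0453)^(210/360) = 1.0261808.
So F = 0.0969 × 1.0598048 / 1.0261808 = 0.1000750 (CAD/MXN).
Invert for MXN per CAD: 1 / 0.1000750 = 9.9925.

9.9925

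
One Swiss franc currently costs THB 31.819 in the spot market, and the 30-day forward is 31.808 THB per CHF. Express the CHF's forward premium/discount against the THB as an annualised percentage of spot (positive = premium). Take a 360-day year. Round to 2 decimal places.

-0.41%

T = 30/360 years.
Period premium: (31.808 − 31.819)/31.819 = -0.0003457.
×(1/T) gives -0.41% p.a.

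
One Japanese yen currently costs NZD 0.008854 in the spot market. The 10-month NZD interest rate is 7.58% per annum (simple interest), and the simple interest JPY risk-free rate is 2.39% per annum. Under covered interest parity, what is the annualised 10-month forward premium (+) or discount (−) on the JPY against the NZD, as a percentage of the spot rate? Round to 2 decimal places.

T = 10/12 years.
No-arbitrage forward: 0.008854 × 1.0631667 / 1.0199167 = 0.009229458 NZD/JPY.
Annualised premium = (F − S)/S × (1/T) = (0.009229458 − 0.008854)/0.008854 ÷ (10/12) = 5.09%.

+5.09%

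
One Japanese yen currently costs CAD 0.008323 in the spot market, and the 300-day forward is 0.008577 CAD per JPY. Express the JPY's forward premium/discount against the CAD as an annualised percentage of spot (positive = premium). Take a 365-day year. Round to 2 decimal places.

+3.71%

T = 300/365 years.
(F − S)/S = (0.008577 − 0.008323)/0.008323 = 0.0305178.
×(1/T) gives 3.71% p.a.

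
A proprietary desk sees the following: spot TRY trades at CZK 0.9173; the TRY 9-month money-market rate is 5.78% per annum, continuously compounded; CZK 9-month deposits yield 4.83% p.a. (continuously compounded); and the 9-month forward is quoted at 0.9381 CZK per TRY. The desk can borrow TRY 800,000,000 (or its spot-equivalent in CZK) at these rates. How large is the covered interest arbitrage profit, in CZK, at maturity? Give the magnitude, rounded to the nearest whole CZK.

T = 9/12 years.
Route A — deposit TRY, sell forward: 800,000,000 × 1.04430333706 × 0.9381 = CZK 783,728,768.40.
Route B — convert at spot, deposit CZK: 800,000,000 × 0.9173 × 1.0368891203 = CZK 760,910,712.04.
The quoted forward overvalues TRY, so borrow CZK, buy TRY at spot, deposit the TRY at 5.78%, and sell the proceeds forward at 0.9381.
Profit = 783,728,768.40 − 760,910,712.04 = CZK 22,818,056.

CZK 22,818,056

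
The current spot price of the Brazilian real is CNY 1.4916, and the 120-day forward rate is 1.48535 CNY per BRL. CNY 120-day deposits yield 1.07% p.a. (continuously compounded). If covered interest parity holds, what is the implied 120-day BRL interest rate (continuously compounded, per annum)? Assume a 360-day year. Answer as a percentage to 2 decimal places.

T = 120/360 years.
F/S = 1.48535/1.4916 = 0.9958099 = (growth of CNY) / (growth of BRL).
CNY growth factor: e^(0.0107×120/360) = 1.003573.
Hence g_BRL = 1.0077958.
Take logs: ln 1.0077958 / (120/360) = 0.023297, so 2.33%.

2.33%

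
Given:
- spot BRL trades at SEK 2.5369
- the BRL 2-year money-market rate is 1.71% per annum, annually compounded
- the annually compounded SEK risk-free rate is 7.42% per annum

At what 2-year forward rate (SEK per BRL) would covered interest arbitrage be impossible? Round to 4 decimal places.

T = 2 years.
Growth of 1 SEK over T: (1 + 0.0742)^2 = 1.1539056.
BRL accumulates by (1 + 0.0171)^2 = 1.0344924.
So F = 2.5369 × 1.1539056 / 1.0344924 = 2.829739 (SEK/BRL).

2.8297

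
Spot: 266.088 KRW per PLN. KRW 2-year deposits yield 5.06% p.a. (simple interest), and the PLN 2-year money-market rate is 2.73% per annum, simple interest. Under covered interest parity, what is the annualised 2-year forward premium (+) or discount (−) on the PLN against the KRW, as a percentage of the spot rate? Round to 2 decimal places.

T = 2 years.
F = S · g_KRW/g_PLN = 266.088 × 1.101200/1.054600 = 277.845729.
(F − S)/S ÷ T = (277.845729 − 266.088)/266.088/2 = 0.022094 → 2.21%.

+2.21%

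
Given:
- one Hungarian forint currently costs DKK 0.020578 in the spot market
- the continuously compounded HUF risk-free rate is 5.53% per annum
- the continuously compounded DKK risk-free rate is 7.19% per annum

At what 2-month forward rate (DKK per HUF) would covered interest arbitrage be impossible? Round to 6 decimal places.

0.020635

T = 2/12 years.
DKK accumulates by e^(0.0719×2/12) = 1.0120554.
HUF growth factor: e^(0.0553×2/12) = 1.0092593.
CIP: F = S · (grow DKK)/(grow HUF) = 0.020578 × 1.0120554/1.0092593 = 0.02063501 DKK per HUF.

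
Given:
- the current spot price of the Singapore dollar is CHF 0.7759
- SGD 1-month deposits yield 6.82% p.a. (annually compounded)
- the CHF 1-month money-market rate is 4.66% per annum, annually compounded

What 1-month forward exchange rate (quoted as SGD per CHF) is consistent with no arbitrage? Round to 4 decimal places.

1.2910

T = 1/12 years.
Growth of 1 CHF over T: (1 + 0.0466)^(1/12) = 1.0038028.
Growth of 1 SGD over T: (1 + 0.0682)^(1/12) = 1.0055131.
Forward (CHF per SGD) = 0.7759 × 1.0038028 / 1.0055131 = 0.7745803.
Quoted the other way: 1/0.7745803 = 1.2910 SGD per CHF.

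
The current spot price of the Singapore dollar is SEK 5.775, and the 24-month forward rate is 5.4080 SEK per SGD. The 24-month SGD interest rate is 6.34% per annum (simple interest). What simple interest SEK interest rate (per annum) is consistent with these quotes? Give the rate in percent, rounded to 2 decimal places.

2.76%

T = 2 years.
F/S = 5.408/5.775 = 0.9364502 = (growth of SEK) / (growth of SGD).
The SGD side grows by 1 + 0.0634×2 = 1.126800.
So the SEK growth factor = 1.0551921.
r = (1.0551921 − 1)/2 = 0.027596 → 2.76%.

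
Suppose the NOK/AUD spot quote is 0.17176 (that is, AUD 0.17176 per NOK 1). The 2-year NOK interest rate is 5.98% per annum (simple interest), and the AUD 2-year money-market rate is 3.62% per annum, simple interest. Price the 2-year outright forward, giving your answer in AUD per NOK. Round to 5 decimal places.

T = 2 years.
AUD growth factor: 1 + 0.0362×2 = 1.072400.
NOK accumulates by 1 + 0.0598×2 = 1.119600.
Forward (AUD per NOK) = 0.17176 × 1.072400 / 1.119600 = 0.1645190.

0.16452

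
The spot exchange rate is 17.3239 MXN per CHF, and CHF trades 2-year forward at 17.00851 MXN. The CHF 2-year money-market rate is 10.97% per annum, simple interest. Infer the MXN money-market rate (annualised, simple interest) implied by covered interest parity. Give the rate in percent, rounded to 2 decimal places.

T = 2 years.
F/S = 17.00851/17.3239 = 0.9817945 = (growth of MXN) / (growth of CHF).
CHF growth factor: 1 + 0.1097×2 = 1.219400.
So the MXN growth factor = 1.1972002.
(1.1972002 − 1)/T = 0.098600, i.e. 9.86%.

9.86%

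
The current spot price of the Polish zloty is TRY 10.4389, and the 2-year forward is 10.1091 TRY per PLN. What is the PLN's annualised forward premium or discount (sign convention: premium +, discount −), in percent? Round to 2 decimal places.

-1.58%

T = 2 years.
(F − S)/S = (10.1091 − 10.4389)/10.4389 = -0.0315934.
×(1/T) gives -1.58% p.a.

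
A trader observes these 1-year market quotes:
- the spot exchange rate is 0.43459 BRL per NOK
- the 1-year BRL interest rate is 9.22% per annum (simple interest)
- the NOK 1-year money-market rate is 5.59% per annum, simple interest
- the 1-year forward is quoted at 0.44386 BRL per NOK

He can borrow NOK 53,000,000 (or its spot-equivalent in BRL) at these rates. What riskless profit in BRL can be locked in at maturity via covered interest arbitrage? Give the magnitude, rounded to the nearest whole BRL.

T = 1 year.
Keep in NOK, deliver into the forward: 53,000,000·1.055900·0.44386 = BRL 24,839,604.02.
Swap to BRL now, deposit: 53,000,000·0.43459·1.092200 = BRL 25,156,937.49.
The quoted forward undervalues NOK, so borrow NOK, convert to BRL at spot, deposit the BRL at 9.22%, and buy NOK forward at 0.44386 to cover the loan.
The gap between the two covered legs is BRL 317,333.

BRL 317,333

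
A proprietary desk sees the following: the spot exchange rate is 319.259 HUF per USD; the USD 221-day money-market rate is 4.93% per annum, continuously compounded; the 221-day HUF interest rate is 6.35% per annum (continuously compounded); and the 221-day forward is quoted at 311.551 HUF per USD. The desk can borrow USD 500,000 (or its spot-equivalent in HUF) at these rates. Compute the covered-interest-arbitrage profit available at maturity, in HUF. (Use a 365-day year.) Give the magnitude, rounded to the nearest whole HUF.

T = 221/365 years.
Route A — deposit USD, sell forward: 500,000 × 1.0303001185 × 311.551 = HUF 160,495,516.11.
Route B — convert at spot, deposit HUF: 500,000 × 319.259 × 1.03919663178 = HUF 165,886,438.73.
The quoted forward undervalues USD, so borrow USD, convert to HUF at spot, deposit the HUF at 6.35%, and buy USD forward at 311.551 to cover the loan.
Arbitrage profit = |160,495,516.11 − 165,886,438.73| = HUF 5,390,923.

HUF 5,390,923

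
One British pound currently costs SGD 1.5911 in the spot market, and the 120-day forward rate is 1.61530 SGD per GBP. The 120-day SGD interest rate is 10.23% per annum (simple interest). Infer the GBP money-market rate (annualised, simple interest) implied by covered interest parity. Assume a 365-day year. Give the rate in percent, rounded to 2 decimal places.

5.52%

T = 120/365 years.
CIP gives F = S · g_SGD/g_GBP, so g_SGD/g_GBP = 1.6153/1.5911 = 1.0152096.
The SGD side grows by 1 + 0.1023×120/365 = 1.0336329.
That pins the GBP growth at 1.0181473.
r = (1.0181473 − 1)/(120/365) = 0.055198 → 5.52%.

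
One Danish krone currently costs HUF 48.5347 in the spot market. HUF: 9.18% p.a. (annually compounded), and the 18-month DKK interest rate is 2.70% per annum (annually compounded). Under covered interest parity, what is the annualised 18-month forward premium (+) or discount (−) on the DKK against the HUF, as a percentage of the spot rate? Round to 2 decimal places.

+6.41%

T = 18/12 years.
F = S · g_HUF/g_DKK = 48.5347 × 1.1408135/1.0407722 = 53.1999615.
Annualised premium = (F − S)/S × (1/T) = (53.1999615 − 48.5347)/48.5347 ÷ (18/12) = 6.41%.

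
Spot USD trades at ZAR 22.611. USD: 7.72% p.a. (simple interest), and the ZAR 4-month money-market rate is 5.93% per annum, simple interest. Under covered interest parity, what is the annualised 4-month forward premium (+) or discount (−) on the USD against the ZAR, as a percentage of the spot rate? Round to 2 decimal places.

T = 4/12 years.
CIP forward (ZAR per USD) = 22.611 × 1.0197667/1.0257333 = 22.479474.
(F − S)/S ÷ T = (22.479474 − 22.611)/22.611/(4/12) = -0.017451 → -1.75%.

-1.75%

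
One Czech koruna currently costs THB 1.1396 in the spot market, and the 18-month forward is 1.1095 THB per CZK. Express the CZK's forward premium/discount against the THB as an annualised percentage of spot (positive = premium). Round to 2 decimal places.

-1.76%

T = 18/12 years.
Period premium: (1.1095 − 1.1396)/1.1396 = -0.0264128.
Per annum: -0.0264128 / (18/12) = -0.017609 = -1.76%.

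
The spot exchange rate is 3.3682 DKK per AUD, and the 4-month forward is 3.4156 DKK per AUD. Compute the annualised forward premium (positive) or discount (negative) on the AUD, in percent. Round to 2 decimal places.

+4.22%

T = 4/12 years.
(F − S)/S = (3.4156 − 3.3682)/3.3682 = 0.0140728.
×(1/T) gives 4.22% p.a.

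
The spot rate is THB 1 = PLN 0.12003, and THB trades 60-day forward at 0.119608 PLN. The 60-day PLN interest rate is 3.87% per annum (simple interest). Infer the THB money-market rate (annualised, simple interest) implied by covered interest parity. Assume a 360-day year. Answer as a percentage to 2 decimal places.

6.00%

T = 60/360 years.
CIP gives F = S · g_PLN/g_THB, so g_PLN/g_THB = 0.119608/0.12003 = 0.9964842.
The PLN side grows by 1 + 0.0387×60/360 = 1.006450.
Hence g_THB = 1.010001.
(1.010001 − 1)/T = 0.060006, i.e. 6.00%.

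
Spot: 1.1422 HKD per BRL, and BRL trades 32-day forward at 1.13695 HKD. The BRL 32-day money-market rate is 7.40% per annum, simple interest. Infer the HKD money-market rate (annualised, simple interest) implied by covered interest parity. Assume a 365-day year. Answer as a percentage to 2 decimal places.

T = 32/365 years.
By CIP, F/S equals the HKD-to-BRL growth ratio: 1.13695/1.1422 = 0.9954036.
BRL growth factor: 1 + 0.0740×32/365 = 1.0064877.
That pins the HKD growth at 1.0018615.
(1.0018615 − 1)/T = 0.021233, i.e. 2.12%.

2.12%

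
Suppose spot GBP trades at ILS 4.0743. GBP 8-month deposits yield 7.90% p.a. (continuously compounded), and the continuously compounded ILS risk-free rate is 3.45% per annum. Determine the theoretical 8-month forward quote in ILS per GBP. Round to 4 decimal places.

3.9552

T = 8/12 years.
Growth of 1 ILS over T: e^(0.0345×8/12) = 1.0232665.
GBP accumulates by e^(0.0790×8/12) = 1.0540782.
CIP: F = S · (grow ILS)/(grow GBP) = 4.0743 × 1.0232665/1.0540782 = 3.955204 ILS per GBP.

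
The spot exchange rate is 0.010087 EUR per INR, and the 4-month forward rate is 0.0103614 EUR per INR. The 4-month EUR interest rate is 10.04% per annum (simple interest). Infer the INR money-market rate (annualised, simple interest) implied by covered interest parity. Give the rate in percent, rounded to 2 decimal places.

1.83%

T = 4/12 years.
CIP gives F = S · g_EUR/g_INR, so g_EUR/g_INR = 0.0103614/0.010087 = 1.0272033.
EUR growth factor: 1 + 0.1004×4/12 = 1.0334667.
That pins the INR growth at 1.0060975.
(1.0060975 − 1)/T = 0.018293, i.e. 1.83%.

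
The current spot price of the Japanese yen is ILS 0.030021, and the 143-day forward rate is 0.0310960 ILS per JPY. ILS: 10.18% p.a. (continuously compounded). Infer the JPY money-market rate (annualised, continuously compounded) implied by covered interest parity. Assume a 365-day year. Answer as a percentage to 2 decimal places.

T = 143/365 years.
By CIP, F/S equals the ILS-to-JPY growth ratio: 0.031096/0.030021 = 1.0358083.
ILS growth factor: e^(0.1018×143/365) = 1.0406893.
That pins the JPY growth at 1.0047123.
r = ln(1.0047123)/(143/365) = 0.012000 → 1.20%.

1.20%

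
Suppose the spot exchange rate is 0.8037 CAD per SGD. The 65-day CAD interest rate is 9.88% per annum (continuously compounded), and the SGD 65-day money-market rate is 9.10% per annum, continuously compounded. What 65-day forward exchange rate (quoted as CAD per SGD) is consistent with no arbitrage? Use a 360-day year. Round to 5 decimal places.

T = 65/360 years.
Growth of 1 CAD over T: e^(0.0988×65/360) = 1.017999.
Growth of 1 SGD over T: e^(0.0910×65/360) = 1.0165663.
So F = 0.8037 × 1.017999 / 1.0165663 = 0.8048327 (CAD/SGD).

0.80483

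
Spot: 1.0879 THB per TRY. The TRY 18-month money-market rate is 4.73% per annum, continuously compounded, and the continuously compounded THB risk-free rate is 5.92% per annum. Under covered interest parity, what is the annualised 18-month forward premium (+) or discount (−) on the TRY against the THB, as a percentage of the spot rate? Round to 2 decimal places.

+1.20%

T = 18/12 years.
CIP forward (THB per TRY) = 1.0879 × 1.0928621/1.0735275 = 1.1074935.
(F − S)/S ÷ T = (1.1074935 − 1.0879)/1.0879/(18/12) = 0.012007 → 1.20%.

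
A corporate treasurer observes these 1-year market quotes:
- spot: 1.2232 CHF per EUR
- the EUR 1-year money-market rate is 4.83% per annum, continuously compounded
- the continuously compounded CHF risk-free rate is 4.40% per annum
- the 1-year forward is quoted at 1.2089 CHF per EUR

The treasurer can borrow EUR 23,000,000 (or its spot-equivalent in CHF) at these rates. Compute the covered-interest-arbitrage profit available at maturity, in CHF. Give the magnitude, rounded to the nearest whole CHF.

CHF 218,487

T = 1 year.
Route A — deposit EUR, sell forward: 23,000,000 × 1.0494854537 × 1.2089 = CHF 29,180,628.19.
Route B — convert at spot, deposit CHF: 23,000,000 × 1.2232 × 1.0449823549 = CHF 29,399,115.58.
The quoted forward undervalues EUR, so borrow EUR, convert to CHF at spot, deposit the CHF at 4.40%, and buy EUR forward at 1.2089 to cover the loan.
The gap between the two covered legs is CHF 218,487.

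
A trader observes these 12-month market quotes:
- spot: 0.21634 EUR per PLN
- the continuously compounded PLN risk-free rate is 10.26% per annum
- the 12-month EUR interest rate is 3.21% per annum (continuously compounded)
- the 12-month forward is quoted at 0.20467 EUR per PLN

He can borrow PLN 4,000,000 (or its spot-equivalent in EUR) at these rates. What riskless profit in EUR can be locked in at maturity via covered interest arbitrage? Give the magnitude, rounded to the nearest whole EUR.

T = 1 year.
Keep in PLN, deliver into the forward: 4,000,000·1.1080481·0.20467 = EUR 907,136.82.
Swap to EUR now, deposit: 4,000,000·0.21634·1.03262076 = EUR 893,588.70.
The quoted forward overvalues PLN, so borrow EUR, buy PLN at spot, deposit the PLN at 10.26%, and sell the proceeds forward at 0.20467.
Arbitrage profit = |907,136.82 − 893,588.70| = EUR 13,548.

EUR 13,548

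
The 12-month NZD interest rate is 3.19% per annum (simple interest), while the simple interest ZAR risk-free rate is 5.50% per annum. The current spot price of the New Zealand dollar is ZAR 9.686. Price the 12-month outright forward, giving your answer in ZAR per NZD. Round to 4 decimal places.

9.9028

T = 1 year.
Growth of 1 ZAR over T: 1 + 0.0550×1 = 1.055000.
NZD growth factor: 1 + 0.0319×1 = 1.031900.
So F = 9.686 × 1.055000 / 1.031900 = 9.902830 (ZAR/NZD).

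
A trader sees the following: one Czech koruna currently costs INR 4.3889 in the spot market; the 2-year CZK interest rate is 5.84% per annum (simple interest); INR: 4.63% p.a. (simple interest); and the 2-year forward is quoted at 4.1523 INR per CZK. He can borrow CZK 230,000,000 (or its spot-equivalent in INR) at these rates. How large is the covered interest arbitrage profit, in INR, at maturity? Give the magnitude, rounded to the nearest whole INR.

T = 2 years.
Route A — deposit CZK, sell forward: 230,000,000 × 1.116800 × 4.1523 = INR 1,066,576,387.20.
Route B — convert at spot, deposit INR: 230,000,000 × 4.3889 × 1.092600 = INR 1,102,921,792.20.
The quoted forward undervalues CZK, so borrow CZK, convert to INR at spot, deposit the INR at 4.63%, and buy CZK forward at 4.1523 to cover the loan.
The gap between the two covered legs is INR 36,345,405.

INR 36,345,405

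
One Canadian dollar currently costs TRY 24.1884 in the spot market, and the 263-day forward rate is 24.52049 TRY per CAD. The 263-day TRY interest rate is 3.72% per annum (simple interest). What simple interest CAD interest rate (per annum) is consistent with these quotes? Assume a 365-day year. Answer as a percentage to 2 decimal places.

T = 263/365 years.
By CIP, F/S equals the TRY-to-CAD growth ratio: 24.52049/24.1884 = 1.0137293.
TRY growth factor: 1 + 0.0372×263/365 = 1.0268044.
Hence g_CAD = 1.012898.
r = (1.012898 − 1)/(263/365) = 0.017900 → 1.79%.

1.79%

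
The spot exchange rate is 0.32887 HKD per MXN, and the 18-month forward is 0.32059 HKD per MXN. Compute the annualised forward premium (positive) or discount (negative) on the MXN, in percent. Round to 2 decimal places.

T = 18/12 years.
Period premium: (0.32059 − 0.32887)/0.32887 = -0.0251771.
Annualise by dividing by T: -0.0251771 / (18/12) = -0.016785 → -1.68%.

-1.68%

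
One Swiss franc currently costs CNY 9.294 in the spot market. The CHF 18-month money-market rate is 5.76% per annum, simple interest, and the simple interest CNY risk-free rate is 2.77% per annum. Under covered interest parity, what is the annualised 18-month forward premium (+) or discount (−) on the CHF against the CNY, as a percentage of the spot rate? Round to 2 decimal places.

T = 18/12 years.
CIP forward (CNY per CHF) = 9.294 × 1.041550/1.086400 = 8.910315.
(F − S)/S ÷ T = (8.910315 − 9.294)/9.294/(18/12) = -0.027522 → -2.75%.

-2.75%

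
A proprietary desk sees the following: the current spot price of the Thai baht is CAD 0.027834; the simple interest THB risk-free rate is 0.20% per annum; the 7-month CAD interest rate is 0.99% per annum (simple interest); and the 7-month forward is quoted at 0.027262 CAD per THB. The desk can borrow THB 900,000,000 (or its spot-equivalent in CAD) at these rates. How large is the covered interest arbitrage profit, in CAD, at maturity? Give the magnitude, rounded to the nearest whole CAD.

T = 7/12 years.
Invest the THB and cover forward: 900,000,000 × 1.0011666667 × 0.027262 = CAD 24,564,425.10.
Convert at spot and invest in CAD: 900,000,000 × 0.027834 × 1.005775 = CAD 25,195,267.22.
The quoted forward undervalues THB, so borrow THB, convert to CAD at spot, deposit the CAD at 0.99%, and buy THB forward at 0.027262 to cover the loan.
Arbitrage profit = |24,564,425.10 − 25,195,267.22| = CAD 630,842.

CAD 630,842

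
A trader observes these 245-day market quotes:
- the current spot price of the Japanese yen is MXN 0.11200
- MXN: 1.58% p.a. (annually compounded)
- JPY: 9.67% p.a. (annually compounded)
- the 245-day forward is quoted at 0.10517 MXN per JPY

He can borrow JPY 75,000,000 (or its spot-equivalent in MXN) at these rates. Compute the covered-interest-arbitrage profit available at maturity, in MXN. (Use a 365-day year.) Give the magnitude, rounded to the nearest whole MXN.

MXN 96,935

T = 245/365 years.
Route A — deposit JPY, sell forward: 75,000,000 × 1.063918299 × 0.10517 = MXN 8,391,921.56.
Route B — convert at spot, deposit MXN: 75,000,000 × 0.11200 × 1.010578125 = MXN 8,488,856.25.
The quoted forward undervalues JPY, so borrow JPY, convert to MXN at spot, deposit the MXN at 1.58%, and buy JPY forward at 0.10517 to cover the loan.
Profit = 8,488,856.25 − 8,391,921.56 = MXN 96,935.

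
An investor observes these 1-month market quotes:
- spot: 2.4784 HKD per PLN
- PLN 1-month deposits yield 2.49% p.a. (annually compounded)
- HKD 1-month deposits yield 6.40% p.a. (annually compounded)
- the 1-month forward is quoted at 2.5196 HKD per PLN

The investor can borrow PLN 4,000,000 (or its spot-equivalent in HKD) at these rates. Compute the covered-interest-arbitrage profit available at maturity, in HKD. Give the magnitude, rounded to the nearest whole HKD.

HKD 134,096

T = 1/12 years.
Keep in PLN, deliver into the forward: 4,000,000·1.0020516891·2.5196 = HKD 10,099,077.74.
Swap to HKD now, deposit: 4,000,000·2.4784·1.0051830014 = HKD 9,964,982.20.
The quoted forward overvalues PLN, so borrow HKD, buy PLN at spot, deposit the PLN at 2.49%, and sell the proceeds forward at 2.5196.
The gap between the two covered legs is HKD 134,096.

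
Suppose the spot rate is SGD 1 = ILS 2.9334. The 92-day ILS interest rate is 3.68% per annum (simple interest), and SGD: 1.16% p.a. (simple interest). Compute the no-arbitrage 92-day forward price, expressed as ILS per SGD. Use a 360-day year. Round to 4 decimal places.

2.9522

T = 92/360 years.
Growth of 1 ILS over T: 1 + 0.0368×92/360 = 1.0094044.
Growth of 1 SGD over T: 1 + 0.0116×92/360 = 1.0029644.
So F = 2.9334 × 1.0094044 / 1.0029644 = 2.952235 (ILS/SGD).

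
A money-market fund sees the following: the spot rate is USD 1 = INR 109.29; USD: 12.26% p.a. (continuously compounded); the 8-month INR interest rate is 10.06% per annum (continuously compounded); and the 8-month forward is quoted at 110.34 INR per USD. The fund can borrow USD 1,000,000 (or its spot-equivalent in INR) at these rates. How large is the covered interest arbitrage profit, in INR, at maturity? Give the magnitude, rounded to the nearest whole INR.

T = 8/12 years.
Keep in USD, deliver into the forward: 1,000,000·1.08516639354·110.34 = INR 119,737,259.86.
Swap to INR now, deposit: 1,000,000·109.29·1.06936676692 = INR 116,871,093.96.
The quoted forward overvalues USD, so borrow INR, buy USD at spot, deposit the USD at 12.26%, and sell the proceeds forward at 110.34.
Arbitrage profit = |119,737,259.86 − 116,871,093.96| = INR 2,866,166.

INR 2,866,166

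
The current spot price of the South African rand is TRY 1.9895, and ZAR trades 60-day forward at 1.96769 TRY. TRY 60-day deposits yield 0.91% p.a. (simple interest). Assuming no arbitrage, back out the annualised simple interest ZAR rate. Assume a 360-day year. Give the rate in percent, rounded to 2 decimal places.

T = 60/360 years.
F/S = 1.96769/1.9895 = 0.9890374 = (growth of TRY) / (growth of ZAR).
The TRY side grows by 1 + 0.0091×60/360 = 1.0015167.
Hence g_ZAR = 1.0126176.
r = (1.0126176 − 1)/(60/360) = 0.075706 → 7.57%.

7.57%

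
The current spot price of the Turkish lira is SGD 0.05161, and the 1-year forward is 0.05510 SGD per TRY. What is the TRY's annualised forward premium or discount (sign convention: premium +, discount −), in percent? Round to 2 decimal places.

T = 1 year.
TRY trades forward at +6.76226% vs spot over the period.
Annualise by dividing by T: 0.0676226 / 1 = 0.067623 → 6.76%.

+6.76%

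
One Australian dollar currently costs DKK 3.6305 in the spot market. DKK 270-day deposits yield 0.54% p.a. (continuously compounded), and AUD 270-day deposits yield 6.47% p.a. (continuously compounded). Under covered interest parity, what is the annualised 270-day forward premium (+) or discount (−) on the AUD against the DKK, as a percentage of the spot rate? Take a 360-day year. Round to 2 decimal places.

T = 270/360 years.
No-arbitrage forward: 3.6305 × 1.0040582 / 1.0497216 = 3.4725715 DKK/AUD.
(F − S)/S ÷ T = (3.4725715 − 3.6305)/3.6305/(270/360) = -0.058001 → -5.80%.

-5.80%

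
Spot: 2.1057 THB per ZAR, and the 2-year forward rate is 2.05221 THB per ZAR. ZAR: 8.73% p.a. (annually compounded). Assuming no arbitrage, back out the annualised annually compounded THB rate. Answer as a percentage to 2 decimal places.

T = 2 years.
By CIP, F/S equals the THB-to-ZAR growth ratio: 2.05221/2.1057 = 0.9745975.
ZAR growth factor: (1 + 0.0873)^2 = 1.1822213.
So the THB growth factor = 1.1521899.
r = 1.1521899^(1/2) − 1 = 0.073401 → 7.34%.

7.34%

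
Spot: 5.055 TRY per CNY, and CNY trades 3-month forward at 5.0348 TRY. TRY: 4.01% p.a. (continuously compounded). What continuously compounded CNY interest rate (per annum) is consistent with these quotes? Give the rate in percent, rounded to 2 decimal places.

5.61%

T = 3/12 years.
F/S = 5.0348/5.055 = 0.9960040 = (growth of TRY) / (growth of CNY).
TRY growth factor: e^(0.0401×3/12) = 1.0100754.
That pins the CNY growth at 1.0141279.
Take logs: ln 1.0141279 / (3/12) = 0.056116, so 5.61%.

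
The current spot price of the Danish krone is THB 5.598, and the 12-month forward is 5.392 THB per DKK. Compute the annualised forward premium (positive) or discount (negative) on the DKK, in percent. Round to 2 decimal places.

-3.68%

T = 1 year.
DKK trades forward at -3.67989% vs spot over the period.
Annualise by dividing by T: -0.0367989 / 1 = -0.036799 → -3.68%.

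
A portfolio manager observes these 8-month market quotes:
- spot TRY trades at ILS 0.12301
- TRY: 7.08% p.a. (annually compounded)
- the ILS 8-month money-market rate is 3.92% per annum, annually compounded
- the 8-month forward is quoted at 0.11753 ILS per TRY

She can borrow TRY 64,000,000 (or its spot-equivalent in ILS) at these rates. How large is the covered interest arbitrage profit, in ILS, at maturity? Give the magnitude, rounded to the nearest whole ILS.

T = 8/12 years.
Route A — deposit TRY, sell forward: 64,000,000 × 1.046659874 × 0.11753 = ILS 7,872,891.84.
Route B — convert at spot, deposit ILS: 64,000,000 × 0.12301 × 1.025965504 = ILS 8,077,057.07.
The quoted forward undervalues TRY, so borrow TRY, convert to ILS at spot, deposit the ILS at 3.92%, and buy TRY forward at 0.11753 to cover the loan.
Arbitrage profit = |7,872,891.84 − 8,077,057.07| = ILS 204,165.

ILS 204,165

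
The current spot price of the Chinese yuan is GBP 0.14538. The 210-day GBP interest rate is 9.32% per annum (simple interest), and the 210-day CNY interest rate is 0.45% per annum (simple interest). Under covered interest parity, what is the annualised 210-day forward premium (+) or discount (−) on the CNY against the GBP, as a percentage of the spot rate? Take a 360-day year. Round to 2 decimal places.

T = 210/360 years.
No-arbitrage forward: 0.14538 × 1.0543667 / 1.002625 = 0.15288251 GBP/CNY.
Annualised premium = (F − S)/S × (1/T) = (0.15288251 − 0.14538)/0.14538 ÷ (210/360) = 8.85%.

+8.85%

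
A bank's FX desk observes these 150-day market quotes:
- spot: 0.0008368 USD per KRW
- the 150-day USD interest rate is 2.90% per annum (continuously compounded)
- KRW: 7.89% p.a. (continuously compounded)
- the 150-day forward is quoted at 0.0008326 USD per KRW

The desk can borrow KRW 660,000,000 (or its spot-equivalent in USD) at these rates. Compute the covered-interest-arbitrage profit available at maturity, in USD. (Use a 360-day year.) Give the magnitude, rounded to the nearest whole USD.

USD 8,880

T = 150/360 years.
Invest the KRW and cover forward: 660,000,000 × 1.03342135 × 0.0008326 = USD 567,881.57.
Convert at spot and invest in USD: 660,000,000 × 0.0008368 × 1.01215663 = USD 559,001.96.
The quoted forward overvalues KRW, so borrow USD, buy KRW at spot, deposit the KRW at 7.89%, and sell the proceeds forward at 0.0008326.
Profit = 567,881.57 − 559,001.96 = USD 8,880.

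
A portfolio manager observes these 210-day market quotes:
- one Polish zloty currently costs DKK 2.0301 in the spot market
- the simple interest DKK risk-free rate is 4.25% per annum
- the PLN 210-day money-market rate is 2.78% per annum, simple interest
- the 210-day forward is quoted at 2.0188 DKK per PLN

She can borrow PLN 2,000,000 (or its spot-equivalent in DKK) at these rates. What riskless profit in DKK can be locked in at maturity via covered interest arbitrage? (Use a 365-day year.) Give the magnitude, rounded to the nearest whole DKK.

T = 210/365 years.
Route A — deposit PLN, sell forward: 2,000,000 × 1.015994521 × 2.0188 = DKK 4,102,179.48.
Route B — convert at spot, deposit DKK: 2,000,000 × 2.0301 × 1.024452055 = DKK 4,159,480.23.
The quoted forward undervalues PLN, so borrow PLN, convert to DKK at spot, deposit the DKK at 4.25%, and buy PLN forward at 2.0188 to cover the loan.
Profit = 4,159,480.23 − 4,102,179.48 = DKK 57,301.

DKK 57,301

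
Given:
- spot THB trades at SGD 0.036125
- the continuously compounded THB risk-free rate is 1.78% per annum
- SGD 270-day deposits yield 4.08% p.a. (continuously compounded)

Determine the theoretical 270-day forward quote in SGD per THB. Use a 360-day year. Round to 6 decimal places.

0.036754

T = 270/360 years.
SGD growth factor: e^(0.0408×270/360) = 1.031073.
THB accumulates by e^(0.0178×270/360) = 1.0134395.
Forward (SGD per THB) = 0.036125 × 1.031073 / 1.0134395 = 0.03675356.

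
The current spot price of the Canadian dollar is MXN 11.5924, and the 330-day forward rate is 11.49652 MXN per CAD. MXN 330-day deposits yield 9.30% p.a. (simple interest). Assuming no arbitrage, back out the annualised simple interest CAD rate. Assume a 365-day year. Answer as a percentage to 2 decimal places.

10.30%

T = 330/365 years.
F/S = 11.49652/11.5924 = 0.9917291 = (growth of MXN) / (growth of CAD).
MXN growth factor: 1 + 0.0930×330/365 = 1.0840822.
Hence g_CAD = 1.0931233.
(1.0931233 − 1)/T = 0.103000, i.e. 10.30%.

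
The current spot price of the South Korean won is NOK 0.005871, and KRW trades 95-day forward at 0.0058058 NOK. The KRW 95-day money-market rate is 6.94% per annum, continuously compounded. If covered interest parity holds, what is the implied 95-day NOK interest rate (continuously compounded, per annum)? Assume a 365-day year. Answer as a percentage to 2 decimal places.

2.65%

T = 95/365 years.
By CIP, F/S equals the NOK-to-KRW growth ratio: 0.0058058/0.005871 = 0.9888946.
KRW growth factor: e^(0.0694×95/365) = 1.0182271.
Hence g_NOK = 1.0069193.
Take logs: ln 1.0069193 / (95/365) = 0.026493, so 2.65%.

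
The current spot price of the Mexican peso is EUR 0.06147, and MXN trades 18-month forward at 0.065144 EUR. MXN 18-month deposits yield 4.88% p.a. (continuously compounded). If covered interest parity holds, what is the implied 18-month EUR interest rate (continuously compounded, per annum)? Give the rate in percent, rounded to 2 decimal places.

T = 18/12 years.
F/S = 0.065144/0.06147 = 1.0597690 = (growth of EUR) / (growth of MXN).
The MXN side grows by e^(0.0488×18/12) = 1.0759457.
Hence g_EUR = 1.1402539.
Take logs: ln 1.1402539 / (18/12) = 0.087501, so 8.75%.

8.75%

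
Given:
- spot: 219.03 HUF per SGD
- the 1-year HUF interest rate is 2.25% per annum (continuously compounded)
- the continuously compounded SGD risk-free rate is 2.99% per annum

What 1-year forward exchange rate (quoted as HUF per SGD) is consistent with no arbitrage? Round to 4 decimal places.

T = 1 year.
HUF growth factor: e^(0.0225×1) = 1.022755034.
Growth of 1 SGD over T: e^(0.0299×1) = 1.030351494.
So F = 219.03 × 1.022755034 / 1.030351494 = 217.415160 (HUF/SGD).

217.4152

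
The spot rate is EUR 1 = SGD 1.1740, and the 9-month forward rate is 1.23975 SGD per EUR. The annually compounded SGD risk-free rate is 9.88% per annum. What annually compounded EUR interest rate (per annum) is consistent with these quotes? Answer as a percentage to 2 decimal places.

T = 9/12 years.
CIP gives F = S · g_SGD/g_EUR, so g_SGD/g_EUR = 1.23975/1.174 = 1.0560051.
SGD growth factor: (1 + 0.0988)^(9/12) = 1.0732206.
Hence g_EUR = 1.0163025.
Annualise: 1.0163025^(12/9) − 1 = 0.021796 = 2.18%.

2.18%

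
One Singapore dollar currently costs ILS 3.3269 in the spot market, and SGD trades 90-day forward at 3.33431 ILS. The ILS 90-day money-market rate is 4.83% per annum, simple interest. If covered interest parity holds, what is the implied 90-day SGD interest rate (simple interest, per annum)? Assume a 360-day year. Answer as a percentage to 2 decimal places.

T = 90/360 years.
F/S = 3.33431/3.3269 = 1.0022273 = (growth of ILS) / (growth of SGD).
ILS growth factor: 1 + 0.0483×90/360 = 1.012075.
So the SGD growth factor = 1.0098258.
(1.0098258 − 1)/T = 0.039303, i.e. 3.93%.

3.93%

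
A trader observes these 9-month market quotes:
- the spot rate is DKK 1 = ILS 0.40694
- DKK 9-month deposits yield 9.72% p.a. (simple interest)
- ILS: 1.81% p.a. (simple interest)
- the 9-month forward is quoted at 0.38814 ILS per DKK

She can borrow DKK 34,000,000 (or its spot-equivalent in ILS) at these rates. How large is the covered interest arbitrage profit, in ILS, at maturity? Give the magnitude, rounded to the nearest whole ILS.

T = 9/12 years.
Keep in DKK, deliver into the forward: 34,000,000·1.072900·0.38814 = ILS 14,158,803.80.
Swap to ILS now, deposit: 34,000,000·0.40694·1.013575 = ILS 14,023,783.16.
The quoted forward overvalues DKK, so borrow ILS, buy DKK at spot, deposit the DKK at 9.72%, and sell the proceeds forward at 0.38814.
Profit = 14,158,803.80 − 14,023,783.16 = ILS 135,021.

ILS 135,021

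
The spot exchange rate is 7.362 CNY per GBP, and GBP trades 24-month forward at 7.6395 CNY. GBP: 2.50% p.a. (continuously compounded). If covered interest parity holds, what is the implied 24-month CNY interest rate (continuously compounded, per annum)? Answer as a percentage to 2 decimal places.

4.35%

T = 2 years.
By CIP, F/S equals the CNY-to-GBP growth ratio: 7.6395/7.362 = 1.0376936.
The GBP side grows by e^(0.0250×2) = 1.0512711.
Hence g_CNY = 1.0908973.
r = ln(1.0908973)/2 = 0.043500 → 4.35%.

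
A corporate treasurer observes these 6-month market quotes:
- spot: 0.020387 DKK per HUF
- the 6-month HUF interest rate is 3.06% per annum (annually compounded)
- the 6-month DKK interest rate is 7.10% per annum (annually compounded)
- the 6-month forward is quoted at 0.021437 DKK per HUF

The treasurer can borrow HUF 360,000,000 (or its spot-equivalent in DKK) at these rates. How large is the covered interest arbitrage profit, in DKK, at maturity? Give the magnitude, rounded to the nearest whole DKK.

DKK 239,107

T = 6/12 years.
Keep in HUF, deliver into the forward: 360,000,000·1.015184712·0.021437 = DKK 7,834,505.28.
Swap to DKK now, deposit: 360,000,000·0.020387·1.034891299 = DKK 7,595,398.41.
The quoted forward overvalues HUF, so borrow DKK, buy HUF at spot, deposit the HUF at 3.06%, and sell the proceeds forward at 0.021437.
Profit = 7,834,505.28 − 7,595,398.41 = DKK 239,107.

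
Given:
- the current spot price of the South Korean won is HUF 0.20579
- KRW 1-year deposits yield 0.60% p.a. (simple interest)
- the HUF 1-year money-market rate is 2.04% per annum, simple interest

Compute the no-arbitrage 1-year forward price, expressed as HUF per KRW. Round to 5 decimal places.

T = 1 year.
HUF accumulates by 1 + 0.0204×1 = 1.020400.
Growth of 1 KRW over T: 1 + 0.0060×1 = 1.006000.
CIP: F = S · (grow HUF)/(grow KRW) = 0.20579 × 1.020400/1.006000 = 0.2087357 HUF per KRW.

0.20874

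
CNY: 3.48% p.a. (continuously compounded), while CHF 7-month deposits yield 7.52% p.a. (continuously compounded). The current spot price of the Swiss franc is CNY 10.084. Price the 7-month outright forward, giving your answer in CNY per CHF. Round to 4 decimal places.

9.8491

T = 7/12 years.
CNY accumulates by e^(0.0348×7/12) = 1.0205074.
CHF accumulates by e^(0.0752×7/12) = 1.044843.
So F = 10.084 × 1.0205074 / 1.044843 = 9.849132 (CNY/CHF).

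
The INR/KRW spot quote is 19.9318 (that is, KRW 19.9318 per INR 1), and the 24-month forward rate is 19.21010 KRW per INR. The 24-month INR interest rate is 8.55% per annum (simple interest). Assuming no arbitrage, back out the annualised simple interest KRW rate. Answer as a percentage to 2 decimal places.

6.43%

T = 2 years.
F/S = 19.2101/19.9318 = 0.9637915 = (growth of KRW) / (growth of INR).
INR growth factor: 1 + 0.0855×2 = 1.171000.
Hence g_KRW = 1.1285998.
(1.1285998 − 1)/T = 0.064300, i.e. 6.43%.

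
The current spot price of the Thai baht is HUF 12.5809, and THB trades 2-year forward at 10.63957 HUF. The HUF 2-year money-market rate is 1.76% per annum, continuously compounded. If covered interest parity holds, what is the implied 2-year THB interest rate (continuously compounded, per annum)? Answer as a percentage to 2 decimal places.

T = 2 years.
By CIP, F/S equals the HUF-to-THB growth ratio: 10.63957/12.5809 = 0.8456923.
HUF growth factor: e^(0.0176×2) = 1.0358269.
So the THB growth factor = 1.2248272.
Take logs: ln 1.2248272 / 2 = 0.101400, so 10.14%.

10.14%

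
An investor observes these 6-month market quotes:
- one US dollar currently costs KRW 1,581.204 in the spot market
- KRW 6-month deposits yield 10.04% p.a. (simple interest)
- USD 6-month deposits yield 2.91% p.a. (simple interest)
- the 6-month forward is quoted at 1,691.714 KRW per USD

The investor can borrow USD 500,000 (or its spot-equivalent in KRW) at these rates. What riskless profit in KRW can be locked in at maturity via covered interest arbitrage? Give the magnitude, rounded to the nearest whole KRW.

KRW 27,873,999

T = 6/12 years.
Keep in USD, deliver into the forward: 500,000·1.014550·1691.714 = KRW 858,164,219.35.
Swap to KRW now, deposit: 500,000·1581.204·1.050200 = KRW 830,290,220.40.
The quoted forward overvalues USD, so borrow KRW, buy USD at spot, deposit the USD at 2.91%, and sell the proceeds forward at 1,691.714.
Arbitrage profit = |858,164,219.35 − 830,290,220.40| = KRW 27,873,999.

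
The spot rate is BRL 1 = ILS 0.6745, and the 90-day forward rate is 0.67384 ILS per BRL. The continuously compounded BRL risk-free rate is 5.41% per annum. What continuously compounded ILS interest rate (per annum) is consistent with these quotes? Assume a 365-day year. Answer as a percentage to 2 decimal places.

T = 90/365 years.
CIP gives F = S · g_ILS/g_BRL, so g_ILS/g_BRL = 0.67384/0.6745 = 0.9990215.
BRL growth factor: e^(0.0541×90/365) = 1.0134291.
So the ILS growth factor = 1.0124375.
r = ln(1.0124375)/(90/365) = 0.050130 → 5.01%.

5.01%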